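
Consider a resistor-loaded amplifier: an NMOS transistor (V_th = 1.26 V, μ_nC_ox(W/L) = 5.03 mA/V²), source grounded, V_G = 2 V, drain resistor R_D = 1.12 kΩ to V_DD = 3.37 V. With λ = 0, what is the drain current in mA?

I_D = 1.38 mA

V_GS = V_G = 2 V, so V_ov = 2 − 1.26 = 0.74 V.
Assume saturation: I_D = ½ k_n V_ov² = 0.5 × 5.03 × 0.74² = 1.38 mA, giving V_DS = V_DD − I_D R_D = 3.37 − 1.38 × 1.12 = 1.83 V.
V_DS = 1.83 V ≥ V_ov = 0.74 V, confirming saturation.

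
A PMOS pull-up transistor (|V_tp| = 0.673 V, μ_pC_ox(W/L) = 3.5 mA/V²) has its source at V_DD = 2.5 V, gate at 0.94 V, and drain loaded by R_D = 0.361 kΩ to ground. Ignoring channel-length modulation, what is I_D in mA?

V_SG = V_DD − V_G = 2.5 − 0.94 = 1.56 V, so V_ov = 1.56 − 0.673 = 0.887 V.
Assume saturation: I_D = ½ k_p V_ov² = 0.5 × 3.5 × 0.887² = 1.38 mA, giving V_SD = V_DD − I_D R_D = 2.5 − 1.38 × 0.361 = 2 V.
V_SD = 2 V ≥ V_ov = 0.887 V, confirming saturation.

I_D = 1.38 mA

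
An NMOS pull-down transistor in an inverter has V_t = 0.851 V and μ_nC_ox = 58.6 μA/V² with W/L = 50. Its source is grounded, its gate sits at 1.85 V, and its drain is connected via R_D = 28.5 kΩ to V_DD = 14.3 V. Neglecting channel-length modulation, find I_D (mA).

I_D = 0.495 mA

V_GS = V_G = 1.85 V, so V_ov = 1.85 − 0.851 = 0.999 V.
k_n = μ_nC_ox · (W/L) = 2.93 mA/V².
Assume saturation: I_D = ½ k_n V_ov² = 0.5 × 2.93 × 0.999² = 1.46 mA, giving V_DS = V_DD − I_D R_D = 14.3 − 1.46 × 28.5 = -27.4 V.
But -27.4 V < V_ov = 0.999 V, so the device is actually in triode.
In triode I_D = k_n[V_ov V_DS − ½ V_DS²] and I_D = (V_DD − V_DS)/R_D. Equating: 41.8 V_DS² − 84.42 V_DS + 14.3 = 0, giving V_DS = 0.187 V (the root below V_ov).
I_D = (14.3 − 0.187) / 28.5 = 0.495 mA.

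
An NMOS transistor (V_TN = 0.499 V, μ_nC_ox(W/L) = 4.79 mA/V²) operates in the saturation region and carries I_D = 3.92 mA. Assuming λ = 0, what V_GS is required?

In saturation I_D = ½ k_n (V_GS − V_TN)², so V_GS − V_TN = √(2 I_D / k_n) = √(2 × 3.92 / 4.79) = 1.28 V.
V_GS = 0.499 + 1.28 = 1.78 V.

V_GS = 1.78 V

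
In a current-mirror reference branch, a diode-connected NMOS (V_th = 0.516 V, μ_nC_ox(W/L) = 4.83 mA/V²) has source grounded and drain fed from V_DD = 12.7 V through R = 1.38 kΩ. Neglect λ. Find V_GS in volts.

With gate tied to drain, V_GS = V_DS ≥ V_GS − V_th, so the device is in saturation.
KCL at the drain: ½ k_n (V_GS − V_th)² = (V_DD − V_GS)/R.
Let x = V_GS − 0.516. Then 3.33 x² + x − 12.18 = 0, giving x = 1.77 V (positive root), so V_GS = 2.28 V.
I_D = (V_DD − V_GS)/R = (12.7 − 2.28) / 1.38 = 7.55 mA.

V_GS = 2.28 V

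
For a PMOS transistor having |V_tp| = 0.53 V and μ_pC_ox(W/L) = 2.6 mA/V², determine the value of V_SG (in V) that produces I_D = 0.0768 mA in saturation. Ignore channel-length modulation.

V_SG = 0.773 V

In saturation I_D = ½ k_p (V_SG − |V_tp|)², so V_SG − |V_tp| = √(2 I_D / k_p) = √(2 × 0.0768 / 2.6) = 0.243 V.
V_SG = 0.53 + 0.243 = 0.773 V.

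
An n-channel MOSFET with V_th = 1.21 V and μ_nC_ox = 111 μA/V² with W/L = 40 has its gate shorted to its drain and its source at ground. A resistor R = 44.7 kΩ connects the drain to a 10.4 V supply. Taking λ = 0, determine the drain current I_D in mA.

I_D = 0.199 mA

With gate tied to drain, V_GS = V_DS ≥ V_GS − V_th, so the device is in saturation.
k_n = μ_nC_ox · (W/L) = 4.44 mA/V².
KCL at the drain: ½ k_n (V_GS − V_th)² = (V_DD − V_GS)/R.
Let x = V_GS − 1.21. Then 99.2 x² + x − 9.19 = 0, giving x = 0.299 V (positive root), so V_GS = 1.51 V.
I_D = (V_DD − V_GS)/R = (10.4 − 1.51) / 44.7 = 0.199 mA.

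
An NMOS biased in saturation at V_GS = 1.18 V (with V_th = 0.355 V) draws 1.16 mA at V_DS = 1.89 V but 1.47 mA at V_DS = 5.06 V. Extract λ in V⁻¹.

λ = 0.100 V⁻¹

With V_GS fixed, I_D ∝ (1 + λ V_DS) in saturation, so I_D2/I_D1 = (1 + λ V_DS2)/(1 + λ V_DS1).
1.47/1.16 = 1.267 = (1 + 5.06 λ)/(1 + 1.89 λ).
Solving: λ (I_D1 V_DS2 − I_D2 V_DS1) = I_D2 − I_D1, so λ = (1.47 − 1.16) / (1.16 × 5.06 − 1.47 × 1.89) = 0.31 / 3.09 = 0.1 V⁻¹.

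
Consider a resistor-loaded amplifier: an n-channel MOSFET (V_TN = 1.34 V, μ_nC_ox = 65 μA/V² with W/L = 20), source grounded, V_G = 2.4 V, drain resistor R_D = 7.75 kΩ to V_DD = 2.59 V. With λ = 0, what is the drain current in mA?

V_GS = V_G = 2.4 V, so V_ov = 2.4 − 1.34 = 1.06 V.
k_n = μ_nC_ox · (W/L) = 1.3 mA/V².
Assume saturation: I_D = ½ k_n V_ov² = 0.5 × 1.3 × 1.06² = 0.73 mA, giving V_DS = V_DD − I_D R_D = 2.59 − 0.73 × 7.75 = -3.07 V.
But -3.07 V < V_ov = 1.06 V, so the device is actually in triode.
In triode I_D = k_n[V_ov V_DS − ½ V_DS²] and I_D = (V_DD − V_DS)/R_D. Equating: 5.04 V_DS² − 11.68 V_DS + 2.59 = 0, giving V_DS = 0.248 V (the root below V_ov).
I_D = (2.59 − 0.248) / 7.75 = 0.302 mA.

I_D = 0.302 mA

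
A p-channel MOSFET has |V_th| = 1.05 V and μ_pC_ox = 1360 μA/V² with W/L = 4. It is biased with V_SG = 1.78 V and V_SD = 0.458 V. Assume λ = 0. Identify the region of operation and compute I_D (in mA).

Triode; I_D = 1.25 mA

k_p = μ_pC_ox · (W/L) = 5.44 mA/V².
V_ov = V_SG − |V_th| = 1.78 − 1.05 = 0.73 V.
Since V_SD = 0.458 V < V_ov = 0.73 V, the device is in the triode region.
I_D = k_p [V_ov · V_SD − ½ V_SD²] = 5.44 × [0.73 × 0.458 − 0.5 × 0.458²] = 1.25 mA.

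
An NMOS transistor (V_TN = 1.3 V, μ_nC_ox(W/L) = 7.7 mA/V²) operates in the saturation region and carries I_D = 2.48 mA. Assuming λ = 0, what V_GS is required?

V_GS = 2.10 V

In saturation I_D = ½ k_n (V_GS − V_TN)², so V_GS − V_TN = √(2 I_D / k_n) = √(2 × 2.48 / 7.7) = 0.803 V.
V_GS = 1.3 + 0.803 = 2.1 V.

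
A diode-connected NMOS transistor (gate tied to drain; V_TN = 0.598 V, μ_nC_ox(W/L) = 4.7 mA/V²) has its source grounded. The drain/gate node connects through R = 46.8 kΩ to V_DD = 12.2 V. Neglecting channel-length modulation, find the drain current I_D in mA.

I_D = 0.241 mA

With gate tied to drain, V_GS = V_DS ≥ V_GS − V_TN, so the device is in saturation.
KCL at the drain: ½ k_n (V_GS − V_TN)² = (V_DD − V_GS)/R.
Let x = V_GS − 0.598. Then 110 x² + x − 11.6 = 0, giving x = 0.32 V (positive root), so V_GS = 0.918 V.
I_D = (V_DD − V_GS)/R = (12.2 − 0.918) / 46.8 = 0.241 mA.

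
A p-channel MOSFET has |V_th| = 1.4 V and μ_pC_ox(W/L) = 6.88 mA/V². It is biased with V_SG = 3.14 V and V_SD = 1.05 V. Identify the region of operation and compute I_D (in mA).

V_ov = V_SG − |V_th| = 3.14 − 1.4 = 1.74 V.
Since V_SD = 1.05 V < V_ov = 1.74 V, the device is in the triode region.
I_D = k_p [V_ov · V_SD − ½ V_SD²] = 6.88 × [1.74 × 1.05 − 0.5 × 1.05²] = 8.78 mA.

Triode; I_D = 8.78 mA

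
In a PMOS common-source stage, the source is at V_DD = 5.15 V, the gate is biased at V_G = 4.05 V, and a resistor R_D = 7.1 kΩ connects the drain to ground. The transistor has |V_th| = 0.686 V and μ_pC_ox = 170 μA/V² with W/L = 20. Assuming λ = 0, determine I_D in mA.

I_D = 0.291 mA

V_SG = V_DD − V_G = 5.15 − 4.05 = 1.1 V, so V_ov = 1.1 − 0.686 = 0.414 V.
k_p = μ_pC_ox · (W/L) = 3.4 mA/V².
Assume saturation: I_D = ½ k_p V_ov² = 0.5 × 3.4 × 0.414² = 0.291 mA, giving V_SD = V_DD − I_D R_D = 5.15 − 0.291 × 7.1 = 3.08 V.
V_SD = 3.08 V ≥ V_ov = 0.414 V, confirming saturation.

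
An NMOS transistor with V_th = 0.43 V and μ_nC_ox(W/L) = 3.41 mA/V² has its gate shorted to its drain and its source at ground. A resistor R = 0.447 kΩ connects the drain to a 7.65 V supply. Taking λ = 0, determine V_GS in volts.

V_GS = 2.92 V

With gate tied to drain, V_GS = V_DS ≥ V_GS − V_th, so the device is in saturation.
KCL at the drain: ½ k_n (V_GS − V_th)² = (V_DD − V_GS)/R.
Let x = V_GS − 0.43. Then 0.762 x² + x − 7.22 = 0, giving x = 2.49 V (positive root), so V_GS = 2.92 V.
I_D = (V_DD − V_GS)/R = (7.65 − 2.92) / 0.447 = 10.6 mA.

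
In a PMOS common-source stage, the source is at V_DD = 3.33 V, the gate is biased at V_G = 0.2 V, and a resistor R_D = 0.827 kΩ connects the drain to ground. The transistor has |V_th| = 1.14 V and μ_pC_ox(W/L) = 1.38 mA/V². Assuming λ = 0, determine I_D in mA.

I_D = 2.43 mA

V_SG = V_DD − V_G = 3.33 − 0.2 = 3.13 V, so V_ov = 3.13 − 1.14 = 1.99 V.
Assume saturation: I_D = ½ k_p V_ov² = 0.5 × 1.38 × 1.99² = 2.73 mA, giving V_SD = V_DD − I_D R_D = 3.33 − 2.73 × 0.827 = 1.07 V.
But 1.07 V < V_ov = 1.99 V, so the device is actually in triode.
In triode I_D = k_p[V_ov V_SD − ½ V_SD²] and I_D = (V_DD − V_SD)/R_D. Equating: 0.571 V_SD² − 3.271 V_SD + 3.33 = 0, giving V_SD = 1.32 V (the root below V_ov).
I_D = (3.33 − 1.32) / 0.827 = 2.43 mA.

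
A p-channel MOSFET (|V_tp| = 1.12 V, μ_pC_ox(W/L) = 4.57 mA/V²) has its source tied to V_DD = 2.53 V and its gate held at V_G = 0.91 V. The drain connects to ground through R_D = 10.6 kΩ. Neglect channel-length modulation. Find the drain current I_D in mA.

V_SG = V_DD − V_G = 2.53 − 0.91 = 1.62 V, so V_ov = 1.62 − 1.12 = 0.5 V.
Assume saturation: I_D = ½ k_p V_ov² = 0.5 × 4.57 × 0.5² = 0.571 mA, giving V_SD = V_DD − I_D R_D = 2.53 − 0.571 × 10.6 = -3.53 V.
But -3.53 V < V_ov = 0.5 V, so the device is actually in triode.
In triode I_D = k_p[V_ov V_SD − ½ V_SD²] and I_D = (V_DD − V_SD)/R_D. Equating: 24.2 V_SD² − 25.22 V_SD + 2.53 = 0, giving V_SD = 0.112 V (the root below V_ov).
I_D = (2.53 − 0.112) / 10.6 = 0.228 mA.

I_D = 0.228 mA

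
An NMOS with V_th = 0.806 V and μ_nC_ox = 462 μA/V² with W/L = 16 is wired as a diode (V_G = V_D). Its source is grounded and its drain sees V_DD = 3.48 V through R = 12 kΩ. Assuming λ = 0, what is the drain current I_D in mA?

With gate tied to drain, V_GS = V_DS ≥ V_GS − V_th, so the device is in saturation.
k_n = μ_nC_ox · (W/L) = 7.392 mA/V².
KCL at the drain: ½ k_n (V_GS − V_th)² = (V_DD − V_GS)/R.
Let x = V_GS − 0.806. Then 44.4 x² + x − 2.674 = 0, giving x = 0.235 V (positive root), so V_GS = 1.04 V.
I_D = (V_DD − V_GS)/R = (3.48 − 1.04) / 12 = 0.203 mA.

I_D = 0.203 mA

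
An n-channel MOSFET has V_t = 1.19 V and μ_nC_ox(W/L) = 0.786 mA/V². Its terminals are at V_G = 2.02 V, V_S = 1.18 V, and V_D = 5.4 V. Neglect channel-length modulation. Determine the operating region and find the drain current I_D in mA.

V_GS = V_G − V_S = 2.02 − 1.18 = 0.84 V; V_DS = V_D − V_S = 5.4 − 1.18 = 4.22 V.
V_GS = 0.84 V < V_t = 1.19 V, so the transistor is in cutoff.

Cutoff; I_D = 0 mA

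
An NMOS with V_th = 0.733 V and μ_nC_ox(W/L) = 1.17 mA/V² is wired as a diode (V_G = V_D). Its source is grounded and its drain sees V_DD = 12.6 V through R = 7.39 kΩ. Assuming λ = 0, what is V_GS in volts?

V_GS = 2.28 V

With gate tied to drain, V_GS = V_DS ≥ V_GS − V_th, so the device is in saturation.
KCL at the drain: ½ k_n (V_GS − V_th)² = (V_DD − V_GS)/R.
Let x = V_GS − 0.733. Then 4.32 x² + x − 11.87 = 0, giving x = 1.55 V (positive root), so V_GS = 2.28 V.
I_D = (V_DD − V_GS)/R = (12.6 − 2.28) / 7.39 = 1.4 mA.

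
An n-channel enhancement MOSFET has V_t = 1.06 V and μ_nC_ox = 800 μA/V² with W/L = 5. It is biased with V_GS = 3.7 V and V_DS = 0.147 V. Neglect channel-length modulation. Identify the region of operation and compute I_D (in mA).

k_n = μ_nC_ox · (W/L) = 4 mA/V².
V_ov = V_GS − V_t = 3.7 − 1.06 = 2.64 V.
Since V_DS = 0.147 V < V_ov = 2.64 V, the device is in the triode region.
I_D = k_n [V_ov · V_DS − ½ V_DS²] = 4 × [2.64 × 0.147 − 0.5 × 0.147²] = 1.51 mA.

Triode; I_D = 1.51 mA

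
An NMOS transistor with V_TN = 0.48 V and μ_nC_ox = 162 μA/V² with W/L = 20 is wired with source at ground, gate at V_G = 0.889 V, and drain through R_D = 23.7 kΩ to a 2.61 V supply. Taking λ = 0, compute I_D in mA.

I_D = 0.106 mA

V_GS = V_G = 0.889 V, so V_ov = 0.889 − 0.48 = 0.409 V.
k_n = μ_nC_ox · (W/L) = 3.24 mA/V².
Assume saturation: I_D = ½ k_n V_ov² = 0.5 × 3.24 × 0.409² = 0.271 mA, giving V_DS = V_DD − I_D R_D = 2.61 − 0.271 × 23.7 = -3.81 V.
But -3.81 V < V_ov = 0.409 V, so the device is actually in triode.
In triode I_D = k_n[V_ov V_DS − ½ V_DS²] and I_D = (V_DD − V_DS)/R_D. Equating: 38.4 V_DS² − 32.41 V_DS + 2.61 = 0, giving V_DS = 0.0902 V (the root below V_ov).
I_D = (2.61 − 0.0902) / 23.7 = 0.106 mA.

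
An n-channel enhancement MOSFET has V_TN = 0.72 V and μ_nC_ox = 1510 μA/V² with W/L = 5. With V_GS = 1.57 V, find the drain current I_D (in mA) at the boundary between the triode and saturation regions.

At the boundary V_DS = V_ov = V_GS − V_TN = 1.57 − 0.72 = 0.85 V.
k_n = μ_nC_ox · (W/L) = 7.55 mA/V².
I_D = ½ k_n V_ov² = 0.5 × 7.55 × 0.85² = 2.73 mA.

I_D = 2.73 mA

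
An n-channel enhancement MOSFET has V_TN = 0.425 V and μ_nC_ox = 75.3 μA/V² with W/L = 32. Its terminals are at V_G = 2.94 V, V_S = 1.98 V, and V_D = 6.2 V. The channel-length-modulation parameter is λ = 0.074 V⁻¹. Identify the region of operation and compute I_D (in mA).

V_GS = V_G − V_S = 2.94 − 1.98 = 0.96 V; V_DS = V_D − V_S = 6.2 − 1.98 = 4.22 V.
k_n = μ_nC_ox · (W/L) = 2.41 mA/V².
V_ov = V_GS − V_TN = 0.96 − 0.425 = 0.535 V.
Since V_DS = 4.22 V ≥ V_ov = 0.535 V, the device is in saturation.
I_D = ½ k_n V_ov² (1 + λ V_DS) = 0.5 × 2.41 × 0.535² × (1 + 0.074 × 4.22) = 0.453 mA.

Saturation; I_D = 0.453 mA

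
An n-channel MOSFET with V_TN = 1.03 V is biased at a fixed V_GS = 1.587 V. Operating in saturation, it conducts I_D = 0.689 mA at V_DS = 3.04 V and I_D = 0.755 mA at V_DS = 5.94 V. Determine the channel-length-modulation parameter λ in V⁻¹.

With V_GS fixed, I_D ∝ (1 + λ V_DS) in saturation, so I_D2/I_D1 = (1 + λ V_DS2)/(1 + λ V_DS1).
0.755/0.689 = 1.096 = (1 + 5.94 λ)/(1 + 3.04 λ).
Solving: λ (I_D1 V_DS2 − I_D2 V_DS1) = I_D2 − I_D1, so λ = (0.755 − 0.689) / (0.689 × 5.94 − 0.755 × 3.04) = 0.066 / 1.8 = 0.0367 V⁻¹.

λ = 0.0367 V⁻¹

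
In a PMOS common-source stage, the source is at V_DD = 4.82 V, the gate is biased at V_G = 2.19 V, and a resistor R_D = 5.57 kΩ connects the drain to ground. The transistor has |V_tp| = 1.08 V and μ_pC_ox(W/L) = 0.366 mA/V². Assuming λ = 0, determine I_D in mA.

I_D = 0.440 mA

V_SG = V_DD − V_G = 4.82 − 2.19 = 2.63 V, so V_ov = 2.63 − 1.08 = 1.55 V.
Assume saturation: I_D = ½ k_p V_ov² = 0.5 × 0.366 × 1.55² = 0.44 mA, giving V_SD = V_DD − I_D R_D = 4.82 − 0.44 × 5.57 = 2.37 V.
V_SD = 2.37 V ≥ V_ov = 1.55 V, confirming saturation.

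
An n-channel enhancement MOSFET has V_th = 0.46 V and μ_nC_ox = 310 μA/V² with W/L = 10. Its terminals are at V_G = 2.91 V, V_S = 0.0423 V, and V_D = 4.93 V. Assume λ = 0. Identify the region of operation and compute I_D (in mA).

Saturation; I_D = 8.99 mA

V_GS = V_G − V_S = 2.91 − 0.0423 = 2.87 V; V_DS = V_D − V_S = 4.93 − 0.0423 = 4.89 V.
k_n = μ_nC_ox · (W/L) = 3.1 mA/V².
V_ov = V_GS − V_th = 2.87 − 0.46 = 2.41 V.
Since V_DS = 4.89 V ≥ V_ov = 2.41 V, the device is in saturation.
I_D = ½ k_n V_ov² = 0.5 × 3.1 × 2.41² = 8.99 mA.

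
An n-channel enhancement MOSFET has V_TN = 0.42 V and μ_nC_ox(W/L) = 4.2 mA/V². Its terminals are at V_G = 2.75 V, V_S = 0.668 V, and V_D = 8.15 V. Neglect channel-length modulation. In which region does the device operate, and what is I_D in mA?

V_GS = V_G − V_S = 2.75 − 0.668 = 2.08 V; V_DS = V_D − V_S = 8.15 − 0.668 = 7.48 V.
V_ov = V_GS − V_TN = 2.08 − 0.42 = 1.66 V.
Since V_DS = 7.48 V ≥ V_ov = 1.66 V, the device is in saturation.
I_D = ½ k_n V_ov² = 0.5 × 4.2 × 1.66² = 5.8 mA.

Saturation; I_D = 5.80 mA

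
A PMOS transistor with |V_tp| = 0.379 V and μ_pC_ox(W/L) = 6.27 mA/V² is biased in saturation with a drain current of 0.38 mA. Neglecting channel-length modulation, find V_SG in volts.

In saturation I_D = ½ k_p (V_SG − |V_tp|)², so V_SG − |V_tp| = √(2 I_D / k_p) = √(2 × 0.38 / 6.27) = 0.348 V.
V_SG = 0.379 + 0.348 = 0.727 V.

V_SG = 0.727 V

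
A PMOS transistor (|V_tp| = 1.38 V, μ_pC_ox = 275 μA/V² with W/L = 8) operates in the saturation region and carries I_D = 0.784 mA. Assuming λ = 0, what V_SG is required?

V_SG = 2.22 V

k_p = μ_pC_ox · (W/L) = 2.2 mA/V².
In saturation I_D = ½ k_p (V_SG − |V_tp|)², so V_SG − |V_tp| = √(2 I_D / k_p) = √(2 × 0.784 / 2.2) = 0.844 V.
V_SG = 1.38 + 0.844 = 2.22 V.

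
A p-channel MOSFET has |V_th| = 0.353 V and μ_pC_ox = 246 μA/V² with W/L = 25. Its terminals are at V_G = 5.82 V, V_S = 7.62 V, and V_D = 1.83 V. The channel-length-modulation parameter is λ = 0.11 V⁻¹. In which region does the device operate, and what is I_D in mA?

Saturation; I_D = 10.5 mA

V_SG = V_S − V_G = 7.62 − 5.82 = 1.8 V; V_SD = V_S − V_D = 7.62 − 1.83 = 5.79 V.
k_p = μ_pC_ox · (W/L) = 6.15 mA/V².
V_ov = V_SG − |V_th| = 1.8 − 0.353 = 1.45 V.
Since V_SD = 5.79 V ≥ V_ov = 1.45 V, the device is in saturation.
I_D = ½ k_p V_ov² (1 + λ V_SD) = 0.5 × 6.15 × 1.45² × (1 + 0.11 × 5.79) = 10.5 mA.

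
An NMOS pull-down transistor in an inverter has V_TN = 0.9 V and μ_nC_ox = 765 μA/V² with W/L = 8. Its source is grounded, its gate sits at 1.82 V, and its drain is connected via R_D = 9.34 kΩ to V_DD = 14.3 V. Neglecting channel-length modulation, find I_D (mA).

I_D = 1.50 mA

V_GS = V_G = 1.82 V, so V_ov = 1.82 − 0.9 = 0.92 V.
k_n = μ_nC_ox · (W/L) = 6.12 mA/V².
Assume saturation: I_D = ½ k_n V_ov² = 0.5 × 6.12 × 0.92² = 2.59 mA, giving V_DS = V_DD − I_D R_D = 14.3 − 2.59 × 9.34 = -9.89 V.
But -9.89 V < V_ov = 0.92 V, so the device is actually in triode.
In triode I_D = k_n[V_ov V_DS − ½ V_DS²] and I_D = (V_DD − V_DS)/R_D. Equating: 28.6 V_DS² − 53.59 V_DS + 14.3 = 0, giving V_DS = 0.322 V (the root below V_ov).
I_D = (14.3 − 0.322) / 9.34 = 1.5 mA.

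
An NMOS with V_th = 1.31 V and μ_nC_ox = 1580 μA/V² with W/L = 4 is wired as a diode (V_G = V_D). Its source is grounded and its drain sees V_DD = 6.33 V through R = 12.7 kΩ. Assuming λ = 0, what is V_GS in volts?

V_GS = 1.65 V

With gate tied to drain, V_GS = V_DS ≥ V_GS − V_th, so the device is in saturation.
k_n = μ_nC_ox · (W/L) = 6.32 mA/V².
KCL at the drain: ½ k_n (V_GS − V_th)² = (V_DD − V_GS)/R.
Let x = V_GS − 1.31. Then 40.1 x² + x − 5.02 = 0, giving x = 0.341 V (positive root), so V_GS = 1.65 V.
I_D = (V_DD − V_GS)/R = (6.33 − 1.65) / 12.7 = 0.368 mA.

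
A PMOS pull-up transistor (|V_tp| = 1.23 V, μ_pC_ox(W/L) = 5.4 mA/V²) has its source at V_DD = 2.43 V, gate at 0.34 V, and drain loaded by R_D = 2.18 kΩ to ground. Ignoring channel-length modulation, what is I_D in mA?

I_D = 0.999 mA

V_SG = V_DD − V_G = 2.43 − 0.34 = 2.09 V, so V_ov = 2.09 − 1.23 = 0.86 V.
Assume saturation: I_D = ½ k_p V_ov² = 0.5 × 5.4 × 0.86² = 2 mA, giving V_SD = V_DD − I_D R_D = 2.43 − 2 × 2.18 = -1.92 V.
But -1.92 V < V_ov = 0.86 V, so the device is actually in triode.
In triode I_D = k_p[V_ov V_SD − ½ V_SD²] and I_D = (V_DD − V_SD)/R_D. Equating: 5.89 V_SD² − 11.12 V_SD + 2.43 = 0, giving V_SD = 0.252 V (the root below V_ov).
I_D = (2.43 − 0.252) / 2.18 = 0.999 mA.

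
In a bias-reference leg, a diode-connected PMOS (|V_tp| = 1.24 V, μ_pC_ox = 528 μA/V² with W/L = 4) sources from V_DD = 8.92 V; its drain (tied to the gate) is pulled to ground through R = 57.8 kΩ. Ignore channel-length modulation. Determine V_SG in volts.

V_SG = 1.59 V

With gate tied to drain, V_SG = V_SD ≥ V_SG − |V_tp|, so the device is in saturation.
k_p = μ_pC_ox · (W/L) = 2.112 mA/V².
KCL at the drain: ½ k_p (V_SG − |V_tp|)² = (V_DD − V_SG)/R.
Let x = V_SG − 1.24. Then 61 x² + x − 7.68 = 0, giving x = 0.347 V (positive root), so V_SG = 1.59 V.
I_D = (V_DD − V_SG)/R = (8.92 − 1.59) / 57.8 = 0.127 mA.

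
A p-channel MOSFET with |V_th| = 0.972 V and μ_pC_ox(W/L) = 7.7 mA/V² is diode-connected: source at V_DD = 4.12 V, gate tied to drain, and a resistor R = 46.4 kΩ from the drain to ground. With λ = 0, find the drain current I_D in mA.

With gate tied to drain, V_SG = V_SD ≥ V_SG − |V_th|, so the device is in saturation.
KCL at the drain: ½ k_p (V_SG − |V_th|)² = (V_DD − V_SG)/R.
Let x = V_SG − 0.972. Then 179 x² + x − 3.148 = 0, giving x = 0.13 V (positive root), so V_SG = 1.1 V.
I_D = (V_DD − V_SG)/R = (4.12 − 1.1) / 46.4 = 0.065 mA.

I_D = 0.0650 mA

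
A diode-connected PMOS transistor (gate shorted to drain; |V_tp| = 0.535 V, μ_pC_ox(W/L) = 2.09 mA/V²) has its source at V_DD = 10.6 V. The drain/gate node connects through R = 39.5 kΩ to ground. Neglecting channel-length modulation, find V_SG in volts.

With gate tied to drain, V_SG = V_SD ≥ V_SG − |V_tp|, so the device is in saturation.
KCL at the drain: ½ k_p (V_SG − |V_tp|)² = (V_DD − V_SG)/R.
Let x = V_SG − 0.535. Then 41.3 x² + x − 10.06 = 0, giving x = 0.482 V (positive root), so V_SG = 1.02 V.
I_D = (V_DD − V_SG)/R = (10.6 − 1.02) / 39.5 = 0.243 mA.

V_SG = 1.02 V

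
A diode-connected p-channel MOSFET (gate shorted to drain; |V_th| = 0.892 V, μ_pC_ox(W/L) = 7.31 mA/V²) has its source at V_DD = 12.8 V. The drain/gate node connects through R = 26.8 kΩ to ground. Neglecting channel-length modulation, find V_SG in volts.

With gate tied to drain, V_SG = V_SD ≥ V_SG − |V_th|, so the device is in saturation.
KCL at the drain: ½ k_p (V_SG − |V_th|)² = (V_DD − V_SG)/R.
Let x = V_SG − 0.892. Then 98 x² + x − 11.91 = 0, giving x = 0.344 V (positive root), so V_SG = 1.24 V.
I_D = (V_DD − V_SG)/R = (12.8 − 1.24) / 26.8 = 0.432 mA.

V_SG = 1.24 V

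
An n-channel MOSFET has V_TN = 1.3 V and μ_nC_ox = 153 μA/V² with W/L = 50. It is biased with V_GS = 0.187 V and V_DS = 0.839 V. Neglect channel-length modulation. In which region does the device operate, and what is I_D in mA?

Cutoff; I_D = 0 mA

V_GS = 0.187 V < V_TN = 1.3 V, so the transistor is in cutoff.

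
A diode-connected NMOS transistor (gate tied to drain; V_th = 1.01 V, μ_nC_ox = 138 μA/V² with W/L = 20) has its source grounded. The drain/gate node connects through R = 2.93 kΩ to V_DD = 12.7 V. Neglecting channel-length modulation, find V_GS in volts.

With gate tied to drain, V_GS = V_DS ≥ V_GS − V_th, so the device is in saturation.
k_n = μ_nC_ox · (W/L) = 2.76 mA/V².
KCL at the drain: ½ k_n (V_GS − V_th)² = (V_DD − V_GS)/R.
Let x = V_GS − 1.01. Then 4.04 x² + x − 11.69 = 0, giving x = 1.58 V (positive root), so V_GS = 2.59 V.
I_D = (V_DD − V_GS)/R = (12.7 − 2.59) / 2.93 = 3.45 mA.

V_GS = 2.59 V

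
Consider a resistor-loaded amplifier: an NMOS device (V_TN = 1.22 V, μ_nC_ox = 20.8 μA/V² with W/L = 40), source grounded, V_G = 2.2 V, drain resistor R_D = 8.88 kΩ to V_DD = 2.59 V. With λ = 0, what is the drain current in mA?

V_GS = V_G = 2.2 V, so V_ov = 2.2 − 1.22 = 0.98 V.
k_n = μ_nC_ox · (W/L) = 0.832 mA/V².
Assume saturation: I_D = ½ k_n V_ov² = 0.5 × 0.832 × 0.98² = 0.4 mA, giving V_DS = V_DD − I_D R_D = 2.59 − 0.4 × 8.88 = -0.958 V.
But -0.958 V < V_ov = 0.98 V, so the device is actually in triode.
In triode I_D = k_n[V_ov V_DS − ½ V_DS²] and I_D = (V_DD − V_DS)/R_D. Equating: 3.69 V_DS² − 8.24 V_DS + 2.59 = 0, giving V_DS = 0.379 V (the root below V_ov).
I_D = (2.59 − 0.379) / 8.88 = 0.249 mA.

I_D = 0.249 mA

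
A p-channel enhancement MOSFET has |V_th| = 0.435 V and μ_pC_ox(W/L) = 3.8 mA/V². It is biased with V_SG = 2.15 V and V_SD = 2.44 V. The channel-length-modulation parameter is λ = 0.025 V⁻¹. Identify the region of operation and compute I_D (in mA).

V_ov = V_SG − |V_th| = 2.15 − 0.435 = 1.71 V.
Since V_SD = 2.44 V ≥ V_ov = 1.71 V, the device is in saturation.
I_D = ½ k_p V_ov² (1 + λ V_SD) = 0.5 × 3.8 × 1.71² × (1 + 0.025 × 2.44) = 5.93 mA.

Saturation; I_D = 5.93 mA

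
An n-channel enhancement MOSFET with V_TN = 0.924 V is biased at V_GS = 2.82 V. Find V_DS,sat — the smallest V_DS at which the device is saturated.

The boundary between triode and saturation is V_DS = V_GS − V_TN = V_ov.
V_ov = 2.82 − 0.924 = 1.9 V.

V_DS,sat = 1.90 V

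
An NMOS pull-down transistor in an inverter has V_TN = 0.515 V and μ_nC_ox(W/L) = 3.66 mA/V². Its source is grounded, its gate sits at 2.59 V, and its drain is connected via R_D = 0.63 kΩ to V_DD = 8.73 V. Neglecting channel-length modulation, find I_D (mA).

I_D = 7.88 mA

V_GS = V_G = 2.59 V, so V_ov = 2.59 − 0.515 = 2.07 V.
Assume saturation: I_D = ½ k_n V_ov² = 0.5 × 3.66 × 2.07² = 7.88 mA, giving V_DS = V_DD − I_D R_D = 8.73 − 7.88 × 0.63 = 3.77 V.
V_DS = 3.77 V ≥ V_ov = 2.07 V, confirming saturation.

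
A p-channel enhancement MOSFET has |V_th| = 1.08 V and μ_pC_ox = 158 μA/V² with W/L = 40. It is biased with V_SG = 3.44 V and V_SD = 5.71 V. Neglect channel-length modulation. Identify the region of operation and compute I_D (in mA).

Saturation; I_D = 17.6 mA

k_p = μ_pC_ox · (W/L) = 6.32 mA/V².
V_ov = V_SG − |V_th| = 3.44 − 1.08 = 2.36 V.
Since V_SD = 5.71 V ≥ V_ov = 2.36 V, the device is in saturation.
I_D = ½ k_p V_ov² = 0.5 × 6.32 × 2.36² = 17.6 mA.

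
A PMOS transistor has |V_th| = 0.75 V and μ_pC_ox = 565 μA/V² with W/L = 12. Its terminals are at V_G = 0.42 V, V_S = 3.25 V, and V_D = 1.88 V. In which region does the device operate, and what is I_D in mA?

V_SG = V_S − V_G = 3.25 − 0.42 = 2.83 V; V_SD = V_S − V_D = 3.25 − 1.88 = 1.37 V.
k_p = μ_pC_ox · (W/L) = 6.78 mA/V².
V_ov = V_SG − |V_th| = 2.83 − 0.75 = 2.08 V.
Since V_SD = 1.37 V < V_ov = 2.08 V, the device is in the triode region.
I_D = k_p [V_ov · V_SD − ½ V_SD²] = 6.78 × [2.08 × 1.37 − 0.5 × 1.37²] = 13 mA.

Triode; I_D = 13.0 mA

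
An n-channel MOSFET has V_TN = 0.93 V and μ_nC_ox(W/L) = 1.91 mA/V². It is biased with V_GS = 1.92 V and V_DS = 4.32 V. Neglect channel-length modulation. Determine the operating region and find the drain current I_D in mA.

V_ov = V_GS − V_TN = 1.92 − 0.93 = 0.99 V.
Since V_DS = 4.32 V ≥ V_ov = 0.99 V, the device is in saturation.
I_D = ½ k_n V_ov² = 0.5 × 1.91 × 0.99² = 0.936 mA.

Saturation; I_D = 0.936 mA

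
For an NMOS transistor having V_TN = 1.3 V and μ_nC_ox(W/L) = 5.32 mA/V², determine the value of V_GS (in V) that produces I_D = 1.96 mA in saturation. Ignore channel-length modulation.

V_GS = 2.16 V

In saturation I_D = ½ k_n (V_GS − V_TN)², so V_GS − V_TN = √(2 I_D / k_n) = √(2 × 1.96 / 5.32) = 0.858 V.
V_GS = 1.3 + 0.858 = 2.16 V.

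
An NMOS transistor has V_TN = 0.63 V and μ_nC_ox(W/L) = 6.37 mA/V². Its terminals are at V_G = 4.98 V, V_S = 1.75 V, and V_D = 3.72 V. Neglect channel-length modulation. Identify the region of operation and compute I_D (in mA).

Triode; I_D = 20.3 mA

V_GS = V_G − V_S = 4.98 − 1.75 = 3.23 V; V_DS = V_D − V_S = 3.72 − 1.75 = 1.97 V.
V_ov = V_GS − V_TN = 3.23 − 0.63 = 2.6 V.
Since V_DS = 1.97 V < V_ov = 2.6 V, the device is in the triode region.
I_D = k_n [V_ov · V_DS − ½ V_DS²] = 6.37 × [2.6 × 1.97 − 0.5 × 1.97²] = 20.3 mA.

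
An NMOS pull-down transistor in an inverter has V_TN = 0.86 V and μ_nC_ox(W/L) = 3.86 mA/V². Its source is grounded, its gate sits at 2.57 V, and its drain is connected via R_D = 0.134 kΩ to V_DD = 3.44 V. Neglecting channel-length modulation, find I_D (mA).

V_GS = V_G = 2.57 V, so V_ov = 2.57 − 0.86 = 1.71 V.
Assume saturation: I_D = ½ k_n V_ov² = 0.5 × 3.86 × 1.71² = 5.64 mA, giving V_DS = V_DD − I_D R_D = 3.44 − 5.64 × 0.134 = 2.68 V.
V_DS = 2.68 V ≥ V_ov = 1.71 V, confirming saturation.

I_D = 5.64 mA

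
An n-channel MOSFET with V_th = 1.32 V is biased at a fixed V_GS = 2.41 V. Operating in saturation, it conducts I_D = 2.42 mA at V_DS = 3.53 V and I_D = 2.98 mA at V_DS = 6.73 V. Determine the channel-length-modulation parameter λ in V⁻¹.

λ = 0.0971 V⁻¹

With V_GS fixed, I_D ∝ (1 + λ V_DS) in saturation, so I_D2/I_D1 = (1 + λ V_DS2)/(1 + λ V_DS1).
2.98/2.42 = 1.231 = (1 + 6.73 λ)/(1 + 3.53 λ).
Solving: λ (I_D1 V_DS2 − I_D2 V_DS1) = I_D2 − I_D1, so λ = (2.98 − 2.42) / (2.42 × 6.73 − 2.98 × 3.53) = 0.56 / 5.77 = 0.0971 V⁻¹.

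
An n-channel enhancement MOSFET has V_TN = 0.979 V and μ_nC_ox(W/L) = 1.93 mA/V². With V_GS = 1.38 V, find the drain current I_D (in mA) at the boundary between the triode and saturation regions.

I_D = 0.155 mA

At the boundary V_DS = V_ov = V_GS − V_TN = 1.38 − 0.979 = 0.401 V.
I_D = ½ k_n V_ov² = 0.5 × 1.93 × 0.401² = 0.155 mA.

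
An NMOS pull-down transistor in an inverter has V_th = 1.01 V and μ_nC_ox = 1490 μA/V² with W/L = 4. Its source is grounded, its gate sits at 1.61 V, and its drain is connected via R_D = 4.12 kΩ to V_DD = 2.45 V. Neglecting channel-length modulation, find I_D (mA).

V_GS = V_G = 1.61 V, so V_ov = 1.61 − 1.01 = 0.6 V.
k_n = μ_nC_ox · (W/L) = 5.96 mA/V².
Assume saturation: I_D = ½ k_n V_ov² = 0.5 × 5.96 × 0.6² = 1.07 mA, giving V_DS = V_DD − I_D R_D = 2.45 − 1.07 × 4.12 = -1.97 V.
But -1.97 V < V_ov = 0.6 V, so the device is actually in triode.
In triode I_D = k_n[V_ov V_DS − ½ V_DS²] and I_D = (V_DD − V_DS)/R_D. Equating: 12.3 V_DS² − 15.73 V_DS + 2.45 = 0, giving V_DS = 0.181 V (the root below V_ov).
I_D = (2.45 − 0.181) / 4.12 = 0.551 mA.

I_D = 0.551 mA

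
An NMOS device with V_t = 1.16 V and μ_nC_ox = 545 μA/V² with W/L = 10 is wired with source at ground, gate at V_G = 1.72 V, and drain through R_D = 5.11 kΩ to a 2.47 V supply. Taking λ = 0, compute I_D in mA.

I_D = 0.449 mA

V_GS = V_G = 1.72 V, so V_ov = 1.72 − 1.16 = 0.56 V.
k_n = μ_nC_ox · (W/L) = 5.45 mA/V².
Assume saturation: I_D = ½ k_n V_ov² = 0.5 × 5.45 × 0.56² = 0.855 mA, giving V_DS = V_DD − I_D R_D = 2.47 − 0.855 × 5.11 = -1.9 V.
But -1.9 V < V_ov = 0.56 V, so the device is actually in triode.
In triode I_D = k_n[V_ov V_DS − ½ V_DS²] and I_D = (V_DD − V_DS)/R_D. Equating: 13.9 V_DS² − 16.6 V_DS + 2.47 = 0, giving V_DS = 0.174 V (the root below V_ov).
I_D = (2.47 − 0.174) / 5.11 = 0.449 mA.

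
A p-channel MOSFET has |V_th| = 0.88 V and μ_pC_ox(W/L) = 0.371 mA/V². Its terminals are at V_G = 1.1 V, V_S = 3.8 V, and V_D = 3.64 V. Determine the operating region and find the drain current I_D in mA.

V_SG = V_S − V_G = 3.8 − 1.1 = 2.7 V; V_SD = V_S − V_D = 3.8 − 3.64 = 0.16 V.
V_ov = V_SG − |V_th| = 2.7 − 0.88 = 1.82 V.
Since V_SD = 0.16 V < V_ov = 1.82 V, the device is in the triode region.
I_D = k_p [V_ov · V_SD − ½ V_SD²] = 0.371 × [1.82 × 0.16 − 0.5 × 0.16²] = 0.103 mA.

Triode; I_D = 0.103 mA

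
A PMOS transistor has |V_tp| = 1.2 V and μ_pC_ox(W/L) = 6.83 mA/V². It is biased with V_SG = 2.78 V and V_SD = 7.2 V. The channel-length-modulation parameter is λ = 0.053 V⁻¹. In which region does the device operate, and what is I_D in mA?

Saturation; I_D = 11.8 mA

V_ov = V_SG − |V_tp| = 2.78 − 1.2 = 1.58 V.
Since V_SD = 7.2 V ≥ V_ov = 1.58 V, the device is in saturation.
I_D = ½ k_p V_ov² (1 + λ V_SD) = 0.5 × 6.83 × 1.58² × (1 + 0.053 × 7.2) = 11.8 mA.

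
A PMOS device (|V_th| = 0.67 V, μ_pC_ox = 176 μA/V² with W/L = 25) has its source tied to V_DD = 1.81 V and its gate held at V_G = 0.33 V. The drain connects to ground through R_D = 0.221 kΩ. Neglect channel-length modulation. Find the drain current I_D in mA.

V_SG = V_DD − V_G = 1.81 − 0.33 = 1.48 V, so V_ov = 1.48 − 0.67 = 0.81 V.
k_p = μ_pC_ox · (W/L) = 4.4 mA/V².
Assume saturation: I_D = ½ k_p V_ov² = 0.5 × 4.4 × 0.81² = 1.44 mA, giving V_SD = V_DD − I_D R_D = 1.81 − 1.44 × 0.221 = 1.49 V.
V_SD = 1.49 V ≥ V_ov = 0.81 V, confirming saturation.

I_D = 1.44 mA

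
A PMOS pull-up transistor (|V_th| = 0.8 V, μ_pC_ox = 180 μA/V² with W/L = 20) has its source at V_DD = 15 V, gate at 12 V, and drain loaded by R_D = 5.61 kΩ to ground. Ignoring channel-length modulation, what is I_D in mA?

I_D = 2.61 mA

V_SG = V_DD − V_G = 15 − 12 = 3 V, so V_ov = 3 − 0.8 = 2.2 V.
k_p = μ_pC_ox · (W/L) = 3.6 mA/V².
Assume saturation: I_D = ½ k_p V_ov² = 0.5 × 3.6 × 2.2² = 8.71 mA, giving V_SD = V_DD − I_D R_D = 15 − 8.71 × 5.61 = -33.9 V.
But -33.9 V < V_ov = 2.2 V, so the device is actually in triode.
In triode I_D = k_p[V_ov V_SD − ½ V_SD²] and I_D = (V_DD − V_SD)/R_D. Equating: 10.1 V_SD² − 45.43 V_SD + 15 = 0, giving V_SD = 0.359 V (the root below V_ov).
I_D = (15 − 0.359) / 5.61 = 2.61 mA.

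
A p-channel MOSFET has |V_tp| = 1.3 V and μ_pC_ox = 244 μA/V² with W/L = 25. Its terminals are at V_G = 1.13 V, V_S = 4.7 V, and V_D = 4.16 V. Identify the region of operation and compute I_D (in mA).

Triode; I_D = 6.59 mA

V_SG = V_S − V_G = 4.7 − 1.13 = 3.57 V; V_SD = V_S − V_D = 4.7 − 4.16 = 0.54 V.
k_p = μ_pC_ox · (W/L) = 6.1 mA/V².
V_ov = V_SG − |V_tp| = 3.57 − 1.3 = 2.27 V.
Since V_SD = 0.54 V < V_ov = 2.27 V, the device is in the triode region.
I_D = k_p [V_ov · V_SD − ½ V_SD²] = 6.1 × [2.27 × 0.54 − 0.5 × 0.54²] = 6.59 mA.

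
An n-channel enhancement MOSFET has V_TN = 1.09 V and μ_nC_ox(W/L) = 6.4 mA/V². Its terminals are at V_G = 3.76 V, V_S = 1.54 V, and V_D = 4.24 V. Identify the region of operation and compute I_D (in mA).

Saturation; I_D = 4.09 mA

V_GS = V_G − V_S = 3.76 − 1.54 = 2.22 V; V_DS = V_D − V_S = 4.24 − 1.54 = 2.7 V.
V_ov = V_GS − V_TN = 2.22 − 1.09 = 1.13 V.
Since V_DS = 2.7 V ≥ V_ov = 1.13 V, the device is in saturation.
I_D = ½ k_n V_ov² = 0.5 × 6.4 × 1.13² = 4.09 mA.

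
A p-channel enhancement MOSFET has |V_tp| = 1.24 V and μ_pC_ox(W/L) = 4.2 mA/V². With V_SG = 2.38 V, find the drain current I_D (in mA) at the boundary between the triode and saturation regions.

I_D = 2.73 mA

At the boundary V_SD = V_ov = V_SG − |V_tp| = 2.38 − 1.24 = 1.14 V.
I_D = ½ k_p V_ov² = 0.5 × 4.2 × 1.14² = 2.73 mA.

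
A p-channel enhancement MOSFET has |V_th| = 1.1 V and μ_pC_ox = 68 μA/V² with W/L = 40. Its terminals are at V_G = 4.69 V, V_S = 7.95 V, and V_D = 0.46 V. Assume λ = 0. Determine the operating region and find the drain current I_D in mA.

Saturation; I_D = 6.35 mA

V_SG = V_S − V_G = 7.95 − 4.69 = 3.26 V; V_SD = V_S − V_D = 7.95 − 0.46 = 7.49 V.
k_p = μ_pC_ox · (W/L) = 2.72 mA/V².
V_ov = V_SG − |V_th| = 3.26 − 1.1 = 2.16 V.
Since V_SD = 7.49 V ≥ V_ov = 2.16 V, the device is in saturation.
I_D = ½ k_p V_ov² = 0.5 × 2.72 × 2.16² = 6.35 mA.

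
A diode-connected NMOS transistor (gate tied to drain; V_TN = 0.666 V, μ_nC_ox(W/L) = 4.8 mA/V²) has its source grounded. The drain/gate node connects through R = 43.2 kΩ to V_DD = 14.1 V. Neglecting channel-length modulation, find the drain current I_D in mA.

With gate tied to drain, V_GS = V_DS ≥ V_GS − V_TN, so the device is in saturation.
KCL at the drain: ½ k_n (V_GS − V_TN)² = (V_DD − V_GS)/R.
Let x = V_GS − 0.666. Then 104 x² + x − 13.43 = 0, giving x = 0.355 V (positive root), so V_GS = 1.02 V.
I_D = (V_DD − V_GS)/R = (14.1 − 1.02) / 43.2 = 0.303 mA.

I_D = 0.303 mA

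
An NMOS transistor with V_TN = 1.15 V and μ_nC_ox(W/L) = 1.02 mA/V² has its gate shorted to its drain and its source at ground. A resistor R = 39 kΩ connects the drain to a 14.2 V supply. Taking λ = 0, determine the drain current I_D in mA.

I_D = 0.314 mA

With gate tied to drain, V_GS = V_DS ≥ V_GS − V_TN, so the device is in saturation.
KCL at the drain: ½ k_n (V_GS − V_TN)² = (V_DD − V_GS)/R.
Let x = V_GS − 1.15. Then 19.9 x² + x − 13.05 = 0, giving x = 0.785 V (positive root), so V_GS = 1.94 V.
I_D = (V_DD − V_GS)/R = (14.2 − 1.94) / 39 = 0.314 mA.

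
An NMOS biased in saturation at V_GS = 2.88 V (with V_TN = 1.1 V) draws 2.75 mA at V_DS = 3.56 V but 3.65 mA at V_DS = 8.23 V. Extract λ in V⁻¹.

λ = 0.0934 V⁻¹

With V_GS fixed, I_D ∝ (1 + λ V_DS) in saturation, so I_D2/I_D1 = (1 + λ V_DS2)/(1 + λ V_DS1).
3.65/2.75 = 1.327 = (1 + 8.23 λ)/(1 + 3.56 λ).
Solving: λ (I_D1 V_DS2 − I_D2 V_DS1) = I_D2 − I_D1, so λ = (3.65 − 2.75) / (2.75 × 8.23 − 3.65 × 3.56) = 0.9 / 9.64 = 0.0934 V⁻¹.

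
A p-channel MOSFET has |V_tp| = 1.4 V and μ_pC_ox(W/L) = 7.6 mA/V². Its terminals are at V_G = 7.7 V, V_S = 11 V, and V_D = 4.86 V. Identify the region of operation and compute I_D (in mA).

V_SG = V_S − V_G = 11 − 7.7 = 3.3 V; V_SD = V_S − V_D = 11 − 4.86 = 6.14 V.
V_ov = V_SG − |V_tp| = 3.3 − 1.4 = 1.9 V.
Since V_SD = 6.14 V ≥ V_ov = 1.9 V, the device is in saturation.
I_D = ½ k_p V_ov² = 0.5 × 7.6 × 1.9² = 13.7 mA.

Saturation; I_D = 13.7 mA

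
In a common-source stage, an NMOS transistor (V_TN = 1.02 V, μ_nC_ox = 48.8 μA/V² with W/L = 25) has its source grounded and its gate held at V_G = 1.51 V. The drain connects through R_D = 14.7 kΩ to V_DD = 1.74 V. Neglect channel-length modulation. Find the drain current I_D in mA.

V_GS = V_G = 1.51 V, so V_ov = 1.51 − 1.02 = 0.49 V.
k_n = μ_nC_ox · (W/L) = 1.22 mA/V².
Assume saturation: I_D = ½ k_n V_ov² = 0.5 × 1.22 × 0.49² = 0.146 mA, giving V_DS = V_DD − I_D R_D = 1.74 − 0.146 × 14.7 = -0.413 V.
But -0.413 V < V_ov = 0.49 V, so the device is actually in triode.
In triode I_D = k_n[V_ov V_DS − ½ V_DS²] and I_D = (V_DD − V_DS)/R_D. Equating: 8.97 V_DS² − 9.788 V_DS + 1.74 = 0, giving V_DS = 0.224 V (the root below V_ov).
I_D = (1.74 − 0.224) / 14.7 = 0.103 mA.

I_D = 0.103 mA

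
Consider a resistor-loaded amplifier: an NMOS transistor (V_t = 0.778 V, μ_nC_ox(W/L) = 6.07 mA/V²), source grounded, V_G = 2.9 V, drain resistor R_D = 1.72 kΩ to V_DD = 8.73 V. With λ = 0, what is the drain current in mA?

V_GS = V_G = 2.9 V, so V_ov = 2.9 − 0.778 = 2.12 V.
Assume saturation: I_D = ½ k_n V_ov² = 0.5 × 6.07 × 2.12² = 13.7 mA, giving V_DS = V_DD − I_D R_D = 8.73 − 13.7 × 1.72 = -14.8 V.
But -14.8 V < V_ov = 2.12 V, so the device is actually in triode.
In triode I_D = k_n[V_ov V_DS − ½ V_DS²] and I_D = (V_DD − V_DS)/R_D. Equating: 5.22 V_DS² − 23.15 V_DS + 8.73 = 0, giving V_DS = 0.416 V (the root below V_ov).
I_D = (8.73 − 0.416) / 1.72 = 4.83 mA.

I_D = 4.83 mA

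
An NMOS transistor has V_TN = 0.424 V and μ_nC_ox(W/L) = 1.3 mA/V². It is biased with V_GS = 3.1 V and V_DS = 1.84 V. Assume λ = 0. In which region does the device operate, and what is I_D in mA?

V_ov = V_GS − V_TN = 3.1 − 0.424 = 2.68 V.
Since V_DS = 1.84 V < V_ov = 2.68 V, the device is in the triode region.
I_D = k_n [V_ov · V_DS − ½ V_DS²] = 1.3 × [2.68 × 1.84 − 0.5 × 1.84²] = 4.2 mA.

Triode; I_D = 4.20 mA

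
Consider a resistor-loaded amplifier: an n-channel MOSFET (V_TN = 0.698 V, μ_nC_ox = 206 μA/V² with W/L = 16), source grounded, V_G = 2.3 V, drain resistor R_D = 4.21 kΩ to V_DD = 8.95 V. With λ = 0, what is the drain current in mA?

V_GS = V_G = 2.3 V, so V_ov = 2.3 − 0.698 = 1.6 V.
k_n = μ_nC_ox · (W/L) = 3.296 mA/V².
Assume saturation: I_D = ½ k_n V_ov² = 0.5 × 3.296 × 1.6² = 4.23 mA, giving V_DS = V_DD − I_D R_D = 8.95 − 4.23 × 4.21 = -8.86 V.
But -8.86 V < V_ov = 1.6 V, so the device is actually in triode.
In triode I_D = k_n[V_ov V_DS − ½ V_DS²] and I_D = (V_DD − V_DS)/R_D. Equating: 6.94 V_DS² − 23.23 V_DS + 8.95 = 0, giving V_DS = 0.444 V (the root below V_ov).
I_D = (8.95 − 0.444) / 4.21 = 2.02 mA.

I_D = 2.02 mA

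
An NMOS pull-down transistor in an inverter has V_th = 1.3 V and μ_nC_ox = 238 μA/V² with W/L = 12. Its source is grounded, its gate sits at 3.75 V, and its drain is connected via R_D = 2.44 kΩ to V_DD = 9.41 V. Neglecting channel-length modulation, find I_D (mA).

I_D = 3.62 mA

V_GS = V_G = 3.75 V, so V_ov = 3.75 − 1.3 = 2.45 V.
k_n = μ_nC_ox · (W/L) = 2.856 mA/V².
Assume saturation: I_D = ½ k_n V_ov² = 0.5 × 2.856 × 2.45² = 8.57 mA, giving V_DS = V_DD − I_D R_D = 9.41 − 8.57 × 2.44 = -11.5 V.
But -11.5 V < V_ov = 2.45 V, so the device is actually in triode.
In triode I_D = k_n[V_ov V_DS − ½ V_DS²] and I_D = (V_DD − V_DS)/R_D. Equating: 3.48 V_DS² − 18.07 V_DS + 9.41 = 0, giving V_DS = 0.587 V (the root below V_ov).
I_D = (9.41 − 0.587) / 2.44 = 3.62 mA.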